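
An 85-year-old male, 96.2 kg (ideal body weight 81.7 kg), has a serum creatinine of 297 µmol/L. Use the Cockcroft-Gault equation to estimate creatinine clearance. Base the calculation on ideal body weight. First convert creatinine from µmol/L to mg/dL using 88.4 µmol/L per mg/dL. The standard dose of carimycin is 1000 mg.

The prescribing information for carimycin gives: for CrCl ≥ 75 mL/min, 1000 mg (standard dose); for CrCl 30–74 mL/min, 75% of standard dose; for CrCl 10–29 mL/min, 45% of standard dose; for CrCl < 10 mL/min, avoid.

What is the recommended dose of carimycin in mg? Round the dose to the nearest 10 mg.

450 mg

SCr = 297 / 88.4 = 3.36 mg/dL
CrCl = (140 − 85) × 81.7 / (72 × 3.36) = 4493.5 / 241.92 ≈ 18.6 mL/min
CrCl ≈ 19 mL/min → bracket 10–29 mL/min.
45% of 1000 mg = 450 mg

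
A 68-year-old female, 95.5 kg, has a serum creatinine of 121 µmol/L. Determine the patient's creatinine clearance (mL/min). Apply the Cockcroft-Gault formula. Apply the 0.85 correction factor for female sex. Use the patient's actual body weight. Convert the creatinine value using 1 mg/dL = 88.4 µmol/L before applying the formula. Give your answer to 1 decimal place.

59.3 mL/min

SCr = 121 / 88.4 = 1.369 mg/dL
CrCl = (140 − 68) × 95.5 / (72 × 1.369) × 0.85 = 6876.0 / 98.57 × 0.85 ≈ 59.3 mL/min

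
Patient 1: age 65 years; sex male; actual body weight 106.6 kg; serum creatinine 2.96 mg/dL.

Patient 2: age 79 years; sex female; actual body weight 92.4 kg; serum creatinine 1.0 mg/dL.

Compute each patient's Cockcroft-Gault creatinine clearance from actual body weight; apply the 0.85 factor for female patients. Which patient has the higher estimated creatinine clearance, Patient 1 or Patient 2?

Patient 1: CrCl = (140 − 65) × 106.6 / (72 × 2.96) = 7995.0 / 213.12 ≈ 37.5 mL/min
Patient 2: CrCl = (140 − 79) × 92.4 / (72 × 1) × 0.85 = 5636.4 / 72.00 × 0.85 ≈ 66.5 mL/min
37.5 vs 66.5 mL/min → Patient 2 is higher.

Patient 2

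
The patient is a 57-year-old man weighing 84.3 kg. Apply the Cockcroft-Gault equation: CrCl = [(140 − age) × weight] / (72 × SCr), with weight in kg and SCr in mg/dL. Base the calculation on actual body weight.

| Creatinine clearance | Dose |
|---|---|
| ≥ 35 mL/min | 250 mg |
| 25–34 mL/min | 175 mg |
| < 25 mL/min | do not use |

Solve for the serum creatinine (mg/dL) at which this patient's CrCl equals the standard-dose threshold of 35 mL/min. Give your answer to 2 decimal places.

Standard dose requires CrCl ≥ 35 mL/min.
Set (140 − 57) × 84.3 / (72 × SCr) = 35
SCr = (140 − 57) × 84.3 / (72 × 35) = 2.777 mg/dL

2.78 mg/dL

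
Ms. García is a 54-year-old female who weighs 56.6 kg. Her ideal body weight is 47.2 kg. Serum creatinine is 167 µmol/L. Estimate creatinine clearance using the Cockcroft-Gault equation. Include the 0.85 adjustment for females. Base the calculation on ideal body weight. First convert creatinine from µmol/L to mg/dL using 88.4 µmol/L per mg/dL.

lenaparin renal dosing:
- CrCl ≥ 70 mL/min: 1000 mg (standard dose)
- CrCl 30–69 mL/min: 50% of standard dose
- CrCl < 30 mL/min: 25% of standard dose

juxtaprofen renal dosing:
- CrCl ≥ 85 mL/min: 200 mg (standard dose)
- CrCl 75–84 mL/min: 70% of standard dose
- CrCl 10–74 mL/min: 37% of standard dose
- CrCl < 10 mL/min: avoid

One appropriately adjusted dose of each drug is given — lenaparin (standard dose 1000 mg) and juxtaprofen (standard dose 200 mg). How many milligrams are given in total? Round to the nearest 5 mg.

325 mg

SCr = 167 / 88.4 = 1.889 mg/dL
CrCl = (140 − 54) × 47.2 / (72 × 1.889) × 0.85 = 4059.2 / 136.01 × 0.85 ≈ 25.4 mL/min
CrCl ≈ 25 mL/min.
lenaparin: < 30 mL/min → 25% of 1000 mg = 250 mg.
juxtaprofen: 10–74 mL/min → 37% of 200 mg = 74 mg.
Total = 250 + 74 = 324 mg.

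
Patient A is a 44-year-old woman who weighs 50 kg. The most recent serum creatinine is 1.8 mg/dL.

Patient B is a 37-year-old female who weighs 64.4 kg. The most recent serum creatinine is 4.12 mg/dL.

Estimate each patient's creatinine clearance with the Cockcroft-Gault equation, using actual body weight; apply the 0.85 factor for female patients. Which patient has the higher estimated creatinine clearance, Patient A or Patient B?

Patient A

Patient A: CrCl = (140 − 44) × 50 / (72 × 1.8) × 0.85 = 4800.0 / 129.60 × 0.85 ≈ 31.5 mL/min
Patient B: CrCl = (140 − 37) × 64.4 / (72 × 4.12) × 0.85 = 6633.2 / 296.64 × 0.85 ≈ 19.0 mL/min
31.5 vs 19.0 mL/min → Patient A is higher.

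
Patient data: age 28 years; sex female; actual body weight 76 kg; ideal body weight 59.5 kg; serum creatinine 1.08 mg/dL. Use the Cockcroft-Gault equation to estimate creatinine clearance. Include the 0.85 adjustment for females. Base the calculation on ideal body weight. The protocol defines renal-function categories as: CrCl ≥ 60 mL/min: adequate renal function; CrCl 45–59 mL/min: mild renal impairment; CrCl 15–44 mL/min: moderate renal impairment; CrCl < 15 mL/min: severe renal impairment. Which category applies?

adequate renal function

CrCl = (140 − 28) × 59.5 / (72 × 1.08) × 0.85 = 6664.0 / 77.76 × 0.85 ≈ 72.8 mL/min
73 mL/min falls in the 'adequate renal function' range.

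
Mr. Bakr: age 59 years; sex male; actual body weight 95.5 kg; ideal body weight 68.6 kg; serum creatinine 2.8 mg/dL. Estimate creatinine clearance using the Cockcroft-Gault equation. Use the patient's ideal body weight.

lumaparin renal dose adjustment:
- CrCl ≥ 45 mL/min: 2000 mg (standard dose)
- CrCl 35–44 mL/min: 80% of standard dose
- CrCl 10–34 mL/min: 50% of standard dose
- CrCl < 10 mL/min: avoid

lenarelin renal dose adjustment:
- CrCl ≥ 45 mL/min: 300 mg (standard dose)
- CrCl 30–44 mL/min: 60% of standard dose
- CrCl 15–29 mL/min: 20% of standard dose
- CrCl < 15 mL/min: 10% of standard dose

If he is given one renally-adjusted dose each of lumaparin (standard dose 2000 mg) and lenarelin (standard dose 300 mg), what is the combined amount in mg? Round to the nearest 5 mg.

CrCl = (140 − 59) × 68.6 / (72 × 2.8) = 5556.6 / 201.60 ≈ 27.6 mL/min
CrCl ≈ 28 mL/min.
lumaparin: 10–34 mL/min → 50% of 2000 mg = 1000 mg.
lenarelin: 15–29 mL/min → 20% of 300 mg = 60 mg.
Total = 1000 + 60 = 1060 mg.

1060 mg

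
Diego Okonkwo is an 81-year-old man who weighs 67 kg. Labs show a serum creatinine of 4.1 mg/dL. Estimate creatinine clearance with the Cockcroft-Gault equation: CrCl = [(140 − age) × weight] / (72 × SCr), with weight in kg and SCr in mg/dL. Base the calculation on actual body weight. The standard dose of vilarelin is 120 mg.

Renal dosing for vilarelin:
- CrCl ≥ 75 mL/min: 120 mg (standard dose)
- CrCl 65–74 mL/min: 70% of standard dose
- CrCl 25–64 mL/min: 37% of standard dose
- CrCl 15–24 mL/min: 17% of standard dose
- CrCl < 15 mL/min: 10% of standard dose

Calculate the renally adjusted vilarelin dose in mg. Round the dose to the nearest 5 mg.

10 mg

CrCl = (140 − 81) × 67 / (72 × 4.1) = 3953.0 / 295.20 ≈ 13.4 mL/min
CrCl ≈ 13 mL/min → bracket < 15 mL/min.
10% of 120 mg = 12 mg → 10 mg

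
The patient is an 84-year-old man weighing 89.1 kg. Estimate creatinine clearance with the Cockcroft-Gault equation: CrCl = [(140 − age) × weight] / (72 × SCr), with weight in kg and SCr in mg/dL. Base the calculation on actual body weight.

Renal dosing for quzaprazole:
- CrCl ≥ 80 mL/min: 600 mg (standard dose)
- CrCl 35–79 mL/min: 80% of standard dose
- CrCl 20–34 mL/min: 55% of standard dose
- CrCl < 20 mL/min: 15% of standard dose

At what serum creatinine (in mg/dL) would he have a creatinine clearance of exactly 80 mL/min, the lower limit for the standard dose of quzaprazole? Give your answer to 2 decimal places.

0.87 mg/dL

Standard dose requires CrCl ≥ 80 mL/min.
Set (140 − 84) × 89.1 / (72 × SCr) = 80
SCr = (140 − 84) × 89.1 / (72 × 80) = 0.866 mg/dL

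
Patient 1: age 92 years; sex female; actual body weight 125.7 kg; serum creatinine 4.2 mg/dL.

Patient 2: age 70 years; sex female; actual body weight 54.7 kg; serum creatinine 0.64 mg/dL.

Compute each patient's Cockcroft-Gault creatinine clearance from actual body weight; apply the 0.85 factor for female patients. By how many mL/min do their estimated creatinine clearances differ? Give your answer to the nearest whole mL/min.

Patient 1: CrCl = (140 − 92) × 125.7 / (72 × 4.2) × 0.85 = 6033.6 / 302.40 × 0.85 ≈ 17.0 mL/min
Patient 2: CrCl = (140 − 70) × 54.7 / (72 × 0.64) × 0.85 = 3829.0 / 46.08 × 0.85 ≈ 70.6 mL/min
|17.0 − 70.6| = 53.6 mL/min

54 mL/min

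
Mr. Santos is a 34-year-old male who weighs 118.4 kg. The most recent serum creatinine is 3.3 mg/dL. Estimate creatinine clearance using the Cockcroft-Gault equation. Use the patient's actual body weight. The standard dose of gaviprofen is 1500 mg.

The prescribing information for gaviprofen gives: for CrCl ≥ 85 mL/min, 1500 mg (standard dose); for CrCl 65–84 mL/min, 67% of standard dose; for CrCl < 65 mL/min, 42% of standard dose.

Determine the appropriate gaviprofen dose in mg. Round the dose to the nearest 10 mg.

CrCl = (140 − 34) × 118.4 / (72 × 3.3) = 12550.4 / 237.60 ≈ 52.8 mL/min
CrCl ≈ 53 mL/min → bracket < 65 mL/min.
42% of 1500 mg = 630 mg

630 mg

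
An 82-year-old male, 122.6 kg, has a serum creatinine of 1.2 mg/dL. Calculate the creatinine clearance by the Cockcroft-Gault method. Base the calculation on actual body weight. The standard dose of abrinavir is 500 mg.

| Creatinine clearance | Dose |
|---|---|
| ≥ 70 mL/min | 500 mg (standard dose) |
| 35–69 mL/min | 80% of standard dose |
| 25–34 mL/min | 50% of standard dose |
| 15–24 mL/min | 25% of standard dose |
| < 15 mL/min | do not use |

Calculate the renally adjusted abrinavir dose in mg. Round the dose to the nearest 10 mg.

CrCl = (140 − 82) × 122.6 / (72 × 1.2) = 7110.8 / 86.40 ≈ 82.3 mL/min
CrCl ≈ 82 mL/min → bracket ≥ 70 mL/min.
100% of 500 mg = 500 mg

500 mg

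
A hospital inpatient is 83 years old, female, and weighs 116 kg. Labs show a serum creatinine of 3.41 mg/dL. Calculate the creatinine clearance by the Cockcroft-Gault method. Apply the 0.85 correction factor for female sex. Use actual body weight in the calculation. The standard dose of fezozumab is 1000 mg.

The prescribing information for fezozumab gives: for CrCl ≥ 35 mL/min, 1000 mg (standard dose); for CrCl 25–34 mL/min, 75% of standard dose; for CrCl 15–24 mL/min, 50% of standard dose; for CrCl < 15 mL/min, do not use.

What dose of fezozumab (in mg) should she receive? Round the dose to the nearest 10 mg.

500 mg

CrCl = (140 − 83) × 116 / (72 × 3.41) × 0.85 = 6612.0 / 245.52 × 0.85 ≈ 22.9 mL/min
CrCl ≈ 23 mL/min → bracket 15–24 mL/min.
50% of 1000 mg = 500 mg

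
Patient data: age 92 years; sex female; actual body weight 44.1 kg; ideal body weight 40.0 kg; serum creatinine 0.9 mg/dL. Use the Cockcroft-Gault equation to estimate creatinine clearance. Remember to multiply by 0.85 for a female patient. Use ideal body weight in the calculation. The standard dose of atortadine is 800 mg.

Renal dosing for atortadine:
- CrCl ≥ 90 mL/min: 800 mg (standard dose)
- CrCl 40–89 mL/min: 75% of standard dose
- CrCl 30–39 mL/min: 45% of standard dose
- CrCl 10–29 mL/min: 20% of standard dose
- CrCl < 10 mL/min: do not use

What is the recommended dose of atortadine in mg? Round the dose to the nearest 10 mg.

CrCl = (140 − 92) × 40 / (72 × 0.9) × 0.85 = 1920.0 / 64.80 × 0.85 ≈ 25.2 mL/min
CrCl ≈ 25 mL/min → bracket 10–29 mL/min.
20% of 800 mg = 160 mg

160 mg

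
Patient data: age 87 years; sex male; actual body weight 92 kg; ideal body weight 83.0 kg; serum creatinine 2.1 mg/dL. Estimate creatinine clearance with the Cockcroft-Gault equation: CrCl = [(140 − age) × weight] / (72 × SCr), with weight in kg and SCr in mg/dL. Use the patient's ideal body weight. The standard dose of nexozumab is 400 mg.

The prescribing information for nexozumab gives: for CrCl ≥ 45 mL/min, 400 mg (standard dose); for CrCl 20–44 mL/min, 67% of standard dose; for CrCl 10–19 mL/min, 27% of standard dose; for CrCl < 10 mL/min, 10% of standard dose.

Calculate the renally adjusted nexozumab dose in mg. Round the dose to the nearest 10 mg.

270 mg

CrCl = (140 − 87) × 83 / (72 × 2.1) = 4399.0 / 151.20 ≈ 29.1 mL/min
CrCl ≈ 29 mL/min → bracket 20–44 mL/min.
67% of 400 mg = 268 mg → 270 mg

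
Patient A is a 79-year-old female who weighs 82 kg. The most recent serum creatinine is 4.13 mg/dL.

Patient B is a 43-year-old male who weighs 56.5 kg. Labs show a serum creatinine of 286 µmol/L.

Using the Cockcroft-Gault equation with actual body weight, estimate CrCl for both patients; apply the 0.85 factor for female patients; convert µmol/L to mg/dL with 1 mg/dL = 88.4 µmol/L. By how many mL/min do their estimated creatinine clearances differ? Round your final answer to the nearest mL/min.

Patient A: CrCl = (140 − 79) × 82 / (72 × 4.13) × 0.85 = 5002.0 / 297.36 × 0.85 ≈ 14.3 mL/min
Patient B: SCr = 286 / 88.4 = 3.235 mg/dL
Patient B: CrCl = (140 − 43) × 56.5 / (72 × 3.235) = 5480.5 / 232.92 ≈ 23.5 mL/min
|14.3 − 23.5| = 9.2 mL/min

9 mL/min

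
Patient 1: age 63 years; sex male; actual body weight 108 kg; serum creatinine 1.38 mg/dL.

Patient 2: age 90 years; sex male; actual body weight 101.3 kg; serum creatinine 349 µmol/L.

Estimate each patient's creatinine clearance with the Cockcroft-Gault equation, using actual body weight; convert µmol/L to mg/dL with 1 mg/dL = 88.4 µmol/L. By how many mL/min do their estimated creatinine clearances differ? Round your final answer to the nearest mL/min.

Patient 1: CrCl = (140 − 63) × 108 / (72 × 1.38) = 8316.0 / 99.36 ≈ 83.7 mL/min
Patient 2: SCr = 349 / 88.4 = 3.948 mg/dL
Patient 2: CrCl = (140 − 90) × 101.3 / (72 × 3.948) = 5065.0 / 284.26 ≈ 17.8 mL/min
|83.7 − 17.8| = 65.9 mL/min

66 mL/min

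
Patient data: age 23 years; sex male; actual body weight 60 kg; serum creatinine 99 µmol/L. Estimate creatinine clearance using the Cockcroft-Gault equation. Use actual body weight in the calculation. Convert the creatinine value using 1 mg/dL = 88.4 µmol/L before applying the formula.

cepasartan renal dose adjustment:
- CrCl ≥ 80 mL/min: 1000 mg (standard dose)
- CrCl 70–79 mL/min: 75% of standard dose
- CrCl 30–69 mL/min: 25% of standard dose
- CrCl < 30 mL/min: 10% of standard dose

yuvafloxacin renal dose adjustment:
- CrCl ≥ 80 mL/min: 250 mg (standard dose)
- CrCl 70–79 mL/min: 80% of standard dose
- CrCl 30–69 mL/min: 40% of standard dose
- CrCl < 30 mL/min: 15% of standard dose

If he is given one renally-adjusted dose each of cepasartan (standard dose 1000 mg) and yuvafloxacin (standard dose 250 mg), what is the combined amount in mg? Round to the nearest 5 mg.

SCr = 99 / 88.4 = 1.12 mg/dL
CrCl = (140 − 23) × 60 / (72 × 1.12) = 7020.0 / 80.64 ≈ 87.1 mL/min
CrCl ≈ 87 mL/min.
cepasartan: ≥ 80 mL/min → 100% of 1000 mg = 1000 mg.
yuvafloxacin: ≥ 80 mL/min → 100% of 250 mg = 250 mg.
Total = 1000 + 250 = 1250 mg.

1250 mg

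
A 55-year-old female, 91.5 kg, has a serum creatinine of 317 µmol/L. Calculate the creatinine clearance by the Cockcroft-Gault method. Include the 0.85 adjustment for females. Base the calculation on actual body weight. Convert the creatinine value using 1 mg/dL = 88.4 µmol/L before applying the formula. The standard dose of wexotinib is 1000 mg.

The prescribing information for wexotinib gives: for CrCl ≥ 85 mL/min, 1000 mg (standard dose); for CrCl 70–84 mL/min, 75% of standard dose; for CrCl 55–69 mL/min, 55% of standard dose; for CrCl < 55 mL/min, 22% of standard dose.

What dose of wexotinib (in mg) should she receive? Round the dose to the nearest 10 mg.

220 mg

SCr = 317 / 88.4 = 3.586 mg/dL
CrCl = (140 − 55) × 91.5 / (72 × 3.586) × 0.85 = 7777.5 / 258.19 × 0.85 ≈ 25.6 mL/min
CrCl ≈ 26 mL/min → bracket < 55 mL/min.
22% of 1000 mg = 220 mg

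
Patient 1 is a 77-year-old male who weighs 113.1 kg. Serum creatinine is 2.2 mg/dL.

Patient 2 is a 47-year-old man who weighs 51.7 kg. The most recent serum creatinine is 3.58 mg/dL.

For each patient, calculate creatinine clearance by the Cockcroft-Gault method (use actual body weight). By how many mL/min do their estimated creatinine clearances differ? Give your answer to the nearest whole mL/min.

Patient 1: CrCl = (140 − 77) × 113.1 / (72 × 2.2) = 7125.3 / 158.40 ≈ 45.0 mL/min
Patient 2: CrCl = (140 − 47) × 51.7 / (72 × 3.58) = 4808.1 / 257.76 ≈ 18.7 mL/min
|45.0 − 18.7| = 26.3 mL/min

26 mL/min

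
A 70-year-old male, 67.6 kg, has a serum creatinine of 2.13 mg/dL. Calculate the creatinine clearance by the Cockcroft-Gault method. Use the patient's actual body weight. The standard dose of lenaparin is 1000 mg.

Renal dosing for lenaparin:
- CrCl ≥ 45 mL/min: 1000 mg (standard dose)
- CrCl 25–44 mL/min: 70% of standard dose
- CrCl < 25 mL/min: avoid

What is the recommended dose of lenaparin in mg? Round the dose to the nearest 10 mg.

700 mg

CrCl = (140 − 70) × 67.6 / (72 × 2.13) = 4732.0 / 153.36 ≈ 30.9 mL/min
CrCl ≈ 31 mL/min → bracket 25–44 mL/min.
70% of 1000 mg = 700 mg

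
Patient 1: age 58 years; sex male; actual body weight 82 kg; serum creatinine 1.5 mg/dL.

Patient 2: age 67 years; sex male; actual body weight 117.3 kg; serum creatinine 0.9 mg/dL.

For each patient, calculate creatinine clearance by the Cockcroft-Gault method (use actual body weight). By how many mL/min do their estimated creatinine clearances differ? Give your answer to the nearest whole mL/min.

70 mL/min

Patient 1: CrCl = (140 − 58) × 82 / (72 × 1.5) = 6724.0 / 108.00 ≈ 62.3 mL/min
Patient 2: CrCl = (140 − 67) × 117.3 / (72 × 0.9) = 8562.9 / 64.80 ≈ 132.1 mL/min
|62.3 − 132.1| = 69.8 mL/min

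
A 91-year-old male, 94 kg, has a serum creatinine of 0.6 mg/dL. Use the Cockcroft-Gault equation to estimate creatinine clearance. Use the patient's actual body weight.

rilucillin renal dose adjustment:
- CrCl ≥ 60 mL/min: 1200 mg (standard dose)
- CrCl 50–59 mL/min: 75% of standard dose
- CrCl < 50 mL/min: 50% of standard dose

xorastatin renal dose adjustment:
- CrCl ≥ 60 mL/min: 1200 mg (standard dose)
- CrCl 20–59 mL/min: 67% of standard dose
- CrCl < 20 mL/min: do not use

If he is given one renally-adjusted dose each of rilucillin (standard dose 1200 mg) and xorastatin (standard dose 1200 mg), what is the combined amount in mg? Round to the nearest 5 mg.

2400 mg

CrCl = (140 − 91) × 94 / (72 × 0.6) = 4606.0 / 43.20 ≈ 106.6 mL/min
CrCl ≈ 107 mL/min.
rilucillin: ≥ 60 mL/min → 100% of 1200 mg = 1200 mg.
xorastatin: ≥ 60 mL/min → 100% of 1200 mg = 1200 mg.
Total = 1200 + 1200 = 2400 mg.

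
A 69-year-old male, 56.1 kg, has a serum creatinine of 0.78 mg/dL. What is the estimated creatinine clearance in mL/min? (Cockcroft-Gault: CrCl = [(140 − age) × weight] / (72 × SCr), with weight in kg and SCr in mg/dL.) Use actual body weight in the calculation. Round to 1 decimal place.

CrCl = (140 − 69) × 56.1 / (72 × 0.78) = 3983.1 / 56.16 ≈ 70.9 mL/min

70.9 mL/min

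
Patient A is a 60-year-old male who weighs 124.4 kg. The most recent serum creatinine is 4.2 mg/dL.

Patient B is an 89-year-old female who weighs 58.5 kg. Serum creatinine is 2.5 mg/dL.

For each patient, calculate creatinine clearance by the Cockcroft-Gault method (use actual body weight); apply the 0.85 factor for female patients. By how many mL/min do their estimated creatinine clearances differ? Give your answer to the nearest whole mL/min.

Patient A: CrCl = (140 − 60) × 124.4 / (72 × 4.2) = 9952.0 / 302.40 ≈ 32.9 mL/min
Patient B: CrCl = (140 − 89) × 58.5 / (72 × 2.5) × 0.85 = 2983.5 / 180.00 × 0.85 ≈ 14.1 mL/min
|32.9 − 14.1| = 18.8 mL/min

19 mL/min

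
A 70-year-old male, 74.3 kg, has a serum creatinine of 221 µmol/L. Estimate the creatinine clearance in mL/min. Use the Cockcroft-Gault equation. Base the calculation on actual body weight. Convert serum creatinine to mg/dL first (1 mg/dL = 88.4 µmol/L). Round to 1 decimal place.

28.9 mL/min

SCr = 221 / 88.4 = 2.5 mg/dL
CrCl = (140 − 70) × 74.3 / (72 × 2.5) = 5201.0 / 180.00 ≈ 28.9 mL/min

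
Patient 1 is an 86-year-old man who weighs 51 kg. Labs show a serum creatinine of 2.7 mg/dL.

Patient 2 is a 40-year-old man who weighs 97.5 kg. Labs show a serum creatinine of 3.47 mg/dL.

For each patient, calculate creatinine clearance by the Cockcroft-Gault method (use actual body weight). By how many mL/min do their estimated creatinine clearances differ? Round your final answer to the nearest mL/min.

Patient 1: CrCl = (140 − 86) × 51 / (72 × 2.7) = 2754.0 / 194.40 ≈ 14.2 mL/min
Patient 2: CrCl = (140 − 40) × 97.5 / (72 × 3.47) = 9750.0 / 249.84 ≈ 39.0 mL/min
|14.2 − 39.0| = 24.8 mL/min

25 mL/min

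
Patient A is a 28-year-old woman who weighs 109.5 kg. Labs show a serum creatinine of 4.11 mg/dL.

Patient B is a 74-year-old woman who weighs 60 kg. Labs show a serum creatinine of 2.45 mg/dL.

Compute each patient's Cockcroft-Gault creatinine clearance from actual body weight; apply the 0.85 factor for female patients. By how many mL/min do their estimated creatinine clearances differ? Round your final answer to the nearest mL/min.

16 mL/min

Patient A: CrCl = (140 − 28) × 109.5 / (72 × 4.11) × 0.85 = 12264.0 / 295.92 × 0.85 ≈ 35.2 mL/min
Patient B: CrCl = (140 − 74) × 60 / (72 × 2.45) × 0.85 = 3960.0 / 176.40 × 0.85 ≈ 19.1 mL/min
|35.2 − 19.1| = 16.1 mL/min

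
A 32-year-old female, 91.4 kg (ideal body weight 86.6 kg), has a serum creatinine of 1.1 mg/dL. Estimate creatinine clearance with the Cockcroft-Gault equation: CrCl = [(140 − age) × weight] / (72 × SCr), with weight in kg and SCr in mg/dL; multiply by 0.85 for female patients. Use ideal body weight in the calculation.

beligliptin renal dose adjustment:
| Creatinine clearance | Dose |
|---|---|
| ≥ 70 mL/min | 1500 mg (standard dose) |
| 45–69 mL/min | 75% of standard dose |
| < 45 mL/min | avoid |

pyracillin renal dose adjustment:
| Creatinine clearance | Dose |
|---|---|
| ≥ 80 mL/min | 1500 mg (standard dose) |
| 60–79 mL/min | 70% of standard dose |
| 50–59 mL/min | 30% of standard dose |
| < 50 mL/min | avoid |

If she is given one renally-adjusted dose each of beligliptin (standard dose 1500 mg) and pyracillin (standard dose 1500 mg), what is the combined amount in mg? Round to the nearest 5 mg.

3000 mg

CrCl = (140 − 32) × 86.6 / (72 × 1.1) × 0.85 = 9352.8 / 79.20 × 0.85 ≈ 100.4 mL/min
CrCl ≈ 100 mL/min.
beligliptin: ≥ 70 mL/min → 100% of 1500 mg = 1500 mg.
pyracillin: ≥ 80 mL/min → 100% of 1500 mg = 1500 mg.
Total = 1500 + 1500 = 3000 mg.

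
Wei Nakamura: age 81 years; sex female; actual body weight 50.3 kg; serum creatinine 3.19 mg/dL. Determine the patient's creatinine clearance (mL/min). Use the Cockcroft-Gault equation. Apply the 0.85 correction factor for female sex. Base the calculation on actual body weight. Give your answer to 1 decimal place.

11.0 mL/min

CrCl = (140 − 81) × 50.3 / (72 × 3.19) × 0.85 = 2967.7 / 229.68 × 0.85 ≈ 11.0 mL/min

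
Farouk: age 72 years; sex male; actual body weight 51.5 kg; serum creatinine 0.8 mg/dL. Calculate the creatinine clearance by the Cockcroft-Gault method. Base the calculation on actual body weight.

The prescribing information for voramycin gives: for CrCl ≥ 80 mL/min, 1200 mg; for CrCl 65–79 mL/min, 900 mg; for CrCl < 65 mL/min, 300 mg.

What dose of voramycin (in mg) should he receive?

CrCl = (140 − 72) × 51.5 / (72 × 0.8) = 3502.0 / 57.60 ≈ 60.8 mL/min
CrCl ≈ 61 mL/min → bracket < 65 mL/min.
Dose for this bracket: 300 mg.

300 mg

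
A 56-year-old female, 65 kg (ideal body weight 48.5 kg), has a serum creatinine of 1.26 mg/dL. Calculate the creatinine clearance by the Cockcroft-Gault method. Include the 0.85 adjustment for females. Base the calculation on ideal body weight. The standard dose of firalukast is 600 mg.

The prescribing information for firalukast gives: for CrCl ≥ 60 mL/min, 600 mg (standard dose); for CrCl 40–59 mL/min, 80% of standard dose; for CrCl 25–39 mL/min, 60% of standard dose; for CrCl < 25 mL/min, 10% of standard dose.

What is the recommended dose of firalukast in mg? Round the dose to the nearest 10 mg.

360 mg

CrCl = (140 − 56) × 48.5 / (72 × 1.26) × 0.85 = 4074.0 / 90.72 × 0.85 ≈ 38.2 mL/min
CrCl ≈ 38 mL/min → bracket 25–39 mL/min.
60% of 600 mg = 360 mg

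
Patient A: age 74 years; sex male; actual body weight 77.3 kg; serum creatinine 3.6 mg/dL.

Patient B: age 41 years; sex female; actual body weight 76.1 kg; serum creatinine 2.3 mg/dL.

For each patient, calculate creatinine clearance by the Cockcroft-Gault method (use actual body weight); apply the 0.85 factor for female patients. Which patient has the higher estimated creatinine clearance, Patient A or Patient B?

Patient B

Patient A: CrCl = (140 − 74) × 77.3 / (72 × 3.6) = 5101.8 / 259.20 ≈ 19.7 mL/min
Patient B: CrCl = (140 − 41) × 76.1 / (72 × 2.3) × 0.85 = 7533.9 / 165.60 × 0.85 ≈ 38.7 mL/min
19.7 vs 38.7 mL/min → Patient B is higher.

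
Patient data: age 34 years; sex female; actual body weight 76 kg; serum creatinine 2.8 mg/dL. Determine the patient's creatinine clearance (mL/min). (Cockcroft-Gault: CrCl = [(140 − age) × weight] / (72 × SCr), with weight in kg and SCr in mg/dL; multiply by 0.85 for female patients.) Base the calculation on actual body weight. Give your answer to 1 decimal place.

34.0 mL/min

CrCl = (140 − 34) × 76 / (72 × 2.8) × 0.85 = 8056.0 / 201.60 × 0.85 ≈ 34.0 mL/min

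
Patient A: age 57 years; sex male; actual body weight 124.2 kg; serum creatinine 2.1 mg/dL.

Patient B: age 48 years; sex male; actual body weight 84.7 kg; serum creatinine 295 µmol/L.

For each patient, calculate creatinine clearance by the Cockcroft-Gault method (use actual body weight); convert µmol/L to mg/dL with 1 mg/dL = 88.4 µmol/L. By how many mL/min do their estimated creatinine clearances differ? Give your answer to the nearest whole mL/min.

36 mL/min

Patient A: CrCl = (140 − 57) × 124.2 / (72 × 2.1) = 10308.6 / 151.20 ≈ 68.2 mL/min
Patient B: SCr = 295 / 88.4 = 3.337 mg/dL
Patient B: CrCl = (140 − 48) × 84.7 / (72 × 3.337) = 7792.4 / 240.26 ≈ 32.4 mL/min
|68.2 − 32.4| = 35.8 mL/min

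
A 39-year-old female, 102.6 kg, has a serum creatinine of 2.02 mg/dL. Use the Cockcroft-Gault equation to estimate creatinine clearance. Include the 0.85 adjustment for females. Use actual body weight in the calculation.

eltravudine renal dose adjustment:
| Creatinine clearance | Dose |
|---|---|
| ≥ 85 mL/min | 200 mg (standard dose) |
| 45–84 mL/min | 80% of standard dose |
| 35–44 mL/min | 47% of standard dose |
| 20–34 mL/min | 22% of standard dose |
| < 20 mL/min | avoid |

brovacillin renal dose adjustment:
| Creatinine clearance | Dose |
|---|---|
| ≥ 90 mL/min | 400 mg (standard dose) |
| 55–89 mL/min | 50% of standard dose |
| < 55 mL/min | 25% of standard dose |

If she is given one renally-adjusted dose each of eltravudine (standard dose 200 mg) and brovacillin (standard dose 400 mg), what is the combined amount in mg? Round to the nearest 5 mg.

CrCl = (140 − 39) × 102.6 / (72 × 2.02) × 0.85 = 10362.6 / 145.44 × 0.85 ≈ 60.6 mL/min
CrCl ≈ 61 mL/min.
eltravudine: 45–84 mL/min → 80% of 200 mg = 160 mg.
brovacillin: 55–89 mL/min → 50% of 400 mg = 200 mg.
Total = 160 + 200 = 360 mg.

360 mg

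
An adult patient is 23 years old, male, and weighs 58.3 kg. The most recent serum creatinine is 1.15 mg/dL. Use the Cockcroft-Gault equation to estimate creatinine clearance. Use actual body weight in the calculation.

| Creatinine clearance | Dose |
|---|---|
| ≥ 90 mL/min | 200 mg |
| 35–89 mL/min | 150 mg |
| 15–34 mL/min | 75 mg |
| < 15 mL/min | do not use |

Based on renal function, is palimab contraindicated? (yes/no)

no

CrCl = (140 − 23) × 58.3 / (72 × 1.15) = 6821.1 / 82.80 ≈ 82.4 mL/min
CrCl ≈ 82 mL/min, which is ≥ 15 mL/min.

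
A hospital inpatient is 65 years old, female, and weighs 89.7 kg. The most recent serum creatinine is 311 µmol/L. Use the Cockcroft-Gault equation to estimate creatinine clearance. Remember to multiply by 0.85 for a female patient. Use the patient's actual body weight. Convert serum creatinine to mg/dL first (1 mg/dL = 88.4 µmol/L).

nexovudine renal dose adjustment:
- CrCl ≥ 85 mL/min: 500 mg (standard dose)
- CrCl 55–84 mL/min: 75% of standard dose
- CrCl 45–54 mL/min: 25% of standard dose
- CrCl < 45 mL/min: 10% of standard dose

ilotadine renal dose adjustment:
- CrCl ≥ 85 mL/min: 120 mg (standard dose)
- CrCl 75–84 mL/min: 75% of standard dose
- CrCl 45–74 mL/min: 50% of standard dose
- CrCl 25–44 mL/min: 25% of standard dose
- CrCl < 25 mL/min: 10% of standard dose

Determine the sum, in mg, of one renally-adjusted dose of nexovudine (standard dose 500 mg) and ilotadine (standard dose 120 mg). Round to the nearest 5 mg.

SCr = 311 / 88.4 = 3.518 mg/dL
CrCl = (140 − 65) × 89.7 / (72 × 3.518) × 0.85 = 6727.5 / 253.30 × 0.85 ≈ 22.6 mL/min
CrCl ≈ 23 mL/min.
nexovudine: < 45 mL/min → 10% of 500 mg = 50 mg.
ilotadine: < 25 mL/min → 10% of 120 mg = 12 mg.
Total = 50 + 12 = 62 mg.

60 mg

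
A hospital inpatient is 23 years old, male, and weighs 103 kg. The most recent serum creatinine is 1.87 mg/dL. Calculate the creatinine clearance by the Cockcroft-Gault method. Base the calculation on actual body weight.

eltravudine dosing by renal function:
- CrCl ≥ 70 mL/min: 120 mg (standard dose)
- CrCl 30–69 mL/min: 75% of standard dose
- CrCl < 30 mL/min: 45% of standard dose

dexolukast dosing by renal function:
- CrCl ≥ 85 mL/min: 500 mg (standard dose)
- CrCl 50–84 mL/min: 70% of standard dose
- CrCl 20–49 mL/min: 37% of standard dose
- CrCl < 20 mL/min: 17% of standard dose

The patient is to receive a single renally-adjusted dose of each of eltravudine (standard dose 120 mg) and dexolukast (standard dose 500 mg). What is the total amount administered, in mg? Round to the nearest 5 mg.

620 mg

CrCl = (140 − 23) × 103 / (72 × 1.87) = 12051.0 / 134.64 ≈ 89.5 mL/min
CrCl ≈ 90 mL/min.
eltravudine: ≥ 70 mL/min → 100% of 120 mg = 120 mg.
dexolukast: ≥ 85 mL/min → 100% of 500 mg = 500 mg.
Total = 120 + 500 = 620 mg.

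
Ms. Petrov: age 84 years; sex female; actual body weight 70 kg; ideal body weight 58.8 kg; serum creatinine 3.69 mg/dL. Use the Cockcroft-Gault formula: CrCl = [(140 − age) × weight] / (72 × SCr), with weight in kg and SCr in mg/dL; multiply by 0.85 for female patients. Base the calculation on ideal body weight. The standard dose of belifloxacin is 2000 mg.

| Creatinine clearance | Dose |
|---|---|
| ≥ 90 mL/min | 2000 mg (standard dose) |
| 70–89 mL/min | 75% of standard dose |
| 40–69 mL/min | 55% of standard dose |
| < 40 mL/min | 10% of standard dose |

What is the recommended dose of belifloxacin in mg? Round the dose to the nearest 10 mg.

CrCl = (140 − 84) × 58.8 / (72 × 3.69) × 0.85 = 3292.8 / 265.68 × 0.85 ≈ 10.5 mL/min
CrCl ≈ 11 mL/min → bracket < 40 mL/min.
10% of 2000 mg = 200 mg

200 mg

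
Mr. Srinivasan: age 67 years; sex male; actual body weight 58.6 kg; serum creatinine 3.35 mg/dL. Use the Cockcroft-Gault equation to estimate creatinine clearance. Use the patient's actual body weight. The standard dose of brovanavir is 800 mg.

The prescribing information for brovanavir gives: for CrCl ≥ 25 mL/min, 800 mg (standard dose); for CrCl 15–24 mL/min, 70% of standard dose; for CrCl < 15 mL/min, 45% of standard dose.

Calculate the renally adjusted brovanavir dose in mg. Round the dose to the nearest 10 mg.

560 mg

CrCl = (140 − 67) × 58.6 / (72 × 3.35) = 4277.8 / 241.20 ≈ 17.7 mL/min
CrCl ≈ 18 mL/min → bracket 15–24 mL/min.
70% of 800 mg = 560 mg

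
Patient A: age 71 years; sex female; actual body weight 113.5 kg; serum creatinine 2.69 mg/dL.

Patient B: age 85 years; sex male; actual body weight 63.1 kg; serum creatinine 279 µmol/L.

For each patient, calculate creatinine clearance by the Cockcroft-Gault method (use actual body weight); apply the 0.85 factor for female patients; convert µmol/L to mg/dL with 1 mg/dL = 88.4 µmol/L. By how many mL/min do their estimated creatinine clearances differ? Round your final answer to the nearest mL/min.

Patient A: CrCl = (140 − 71) × 113.5 / (72 × 2.69) × 0.85 = 7831.5 / 193.68 × 0.85 ≈ 34.4 mL/min
Patient B: SCr = 279 / 88.4 = 3.156 mg/dL
Patient B: CrCl = (140 − 85) × 63.1 / (72 × 3.156) = 3470.5 / 227.23 ≈ 15.3 mL/min
|34.4 − 15.3| = 19.1 mL/min

19 mL/min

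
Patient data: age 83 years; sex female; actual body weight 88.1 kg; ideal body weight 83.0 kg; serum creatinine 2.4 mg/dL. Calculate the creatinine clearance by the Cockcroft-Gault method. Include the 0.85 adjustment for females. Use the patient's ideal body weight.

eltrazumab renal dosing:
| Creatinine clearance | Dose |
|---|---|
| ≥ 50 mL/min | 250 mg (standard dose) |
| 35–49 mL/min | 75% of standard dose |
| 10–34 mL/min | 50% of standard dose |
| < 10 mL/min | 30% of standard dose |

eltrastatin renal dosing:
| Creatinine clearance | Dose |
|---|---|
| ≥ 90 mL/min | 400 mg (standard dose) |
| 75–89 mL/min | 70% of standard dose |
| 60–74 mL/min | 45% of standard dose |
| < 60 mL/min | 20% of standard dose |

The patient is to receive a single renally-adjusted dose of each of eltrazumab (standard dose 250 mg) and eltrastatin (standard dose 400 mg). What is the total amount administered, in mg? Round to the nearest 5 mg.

CrCl = (140 − 83) × 83 / (72 × 2.4) × 0.85 = 4731.0 / 172.80 × 0.85 ≈ 23.3 mL/min
CrCl ≈ 23 mL/min.
eltrazumab: 10–34 mL/min → 50% of 250 mg = 125 mg.
eltrastatin: < 60 mL/min → 20% of 400 mg = 80 mg.
Total = 125 + 80 = 205 mg.

205 mg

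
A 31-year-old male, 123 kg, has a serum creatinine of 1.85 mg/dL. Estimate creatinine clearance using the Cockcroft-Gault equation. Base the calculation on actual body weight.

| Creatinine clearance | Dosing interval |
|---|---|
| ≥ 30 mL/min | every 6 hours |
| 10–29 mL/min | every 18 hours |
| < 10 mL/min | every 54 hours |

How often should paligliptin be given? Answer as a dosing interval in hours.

CrCl = (140 − 31) × 123 / (72 × 1.85) = 13407.0 / 133.20 ≈ 100.7 mL/min
CrCl ≈ 101 mL/min → bracket ≥ 30 mL/min → every 6 hours.

every 6 hours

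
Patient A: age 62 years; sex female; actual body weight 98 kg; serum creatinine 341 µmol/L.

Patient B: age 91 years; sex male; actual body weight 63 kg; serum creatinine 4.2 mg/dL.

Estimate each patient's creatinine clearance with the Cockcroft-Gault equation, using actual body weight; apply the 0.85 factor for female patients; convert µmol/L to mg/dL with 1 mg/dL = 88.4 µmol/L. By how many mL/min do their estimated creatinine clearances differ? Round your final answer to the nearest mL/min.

Patient A: SCr = 341 / 88.4 = 3.857 mg/dL
Patient A: CrCl = (140 − 62) × 98 / (72 × 3.857) × 0.85 = 7644.0 / 277.70 × 0.85 ≈ 23.4 mL/min
Patient B: CrCl = (140 − 91) × 63 / (72 × 4.2) = 3087.0 / 302.40 ≈ 10.2 mL/min
|23.4 − 10.2| = 13.2 mL/min

13 mL/min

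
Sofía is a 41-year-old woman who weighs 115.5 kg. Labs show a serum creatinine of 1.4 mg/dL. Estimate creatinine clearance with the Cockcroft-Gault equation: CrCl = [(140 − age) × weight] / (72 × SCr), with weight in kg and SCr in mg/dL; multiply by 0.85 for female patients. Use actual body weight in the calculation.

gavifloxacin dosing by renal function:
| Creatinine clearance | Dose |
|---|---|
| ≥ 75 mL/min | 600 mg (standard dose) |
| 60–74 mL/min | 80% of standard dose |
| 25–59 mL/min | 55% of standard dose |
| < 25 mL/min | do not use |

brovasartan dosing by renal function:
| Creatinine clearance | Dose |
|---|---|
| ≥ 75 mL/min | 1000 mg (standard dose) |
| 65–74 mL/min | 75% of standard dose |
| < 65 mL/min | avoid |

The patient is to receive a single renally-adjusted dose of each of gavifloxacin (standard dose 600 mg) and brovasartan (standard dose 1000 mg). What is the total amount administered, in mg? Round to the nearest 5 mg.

1600 mg

CrCl = (140 − 41) × 115.5 / (72 × 1.4) × 0.85 = 11434.5 / 100.80 × 0.85 ≈ 96.4 mL/min
CrCl ≈ 96 mL/min.
gavifloxacin: ≥ 75 mL/min → 100% of 600 mg = 600 mg.
brovasartan: ≥ 75 mL/min → 100% of 1000 mg = 1000 mg.
Total = 600 + 1000 = 1600 mg.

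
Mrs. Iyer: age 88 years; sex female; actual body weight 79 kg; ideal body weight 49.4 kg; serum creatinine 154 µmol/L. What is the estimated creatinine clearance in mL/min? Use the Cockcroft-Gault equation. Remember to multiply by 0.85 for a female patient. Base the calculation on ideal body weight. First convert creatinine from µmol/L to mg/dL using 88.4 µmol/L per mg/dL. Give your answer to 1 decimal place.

17.4 mL/min

SCr = 154 / 88.4 = 1.742 mg/dL
CrCl = (140 − 88) × 49.4 / (72 × 1.742) × 0.85 = 2568.8 / 125.42 × 0.85 ≈ 17.4 mL/min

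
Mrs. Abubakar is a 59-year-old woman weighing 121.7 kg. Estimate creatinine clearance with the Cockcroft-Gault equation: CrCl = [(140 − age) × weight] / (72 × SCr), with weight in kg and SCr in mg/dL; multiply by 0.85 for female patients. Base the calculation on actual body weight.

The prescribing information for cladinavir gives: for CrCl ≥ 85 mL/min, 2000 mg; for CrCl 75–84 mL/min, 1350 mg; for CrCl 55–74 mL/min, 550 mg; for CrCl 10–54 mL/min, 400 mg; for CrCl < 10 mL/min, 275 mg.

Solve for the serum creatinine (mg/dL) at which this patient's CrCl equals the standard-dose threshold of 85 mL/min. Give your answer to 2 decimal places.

1.37 mg/dL

Standard dose requires CrCl ≥ 85 mL/min.
Set (140 − 59) × 121.7 × 0.85 / (72 × SCr) = 85
SCr = (140 − 59) × 121.7 × 0.85 / (72 × 85) = 1.369 mg/dL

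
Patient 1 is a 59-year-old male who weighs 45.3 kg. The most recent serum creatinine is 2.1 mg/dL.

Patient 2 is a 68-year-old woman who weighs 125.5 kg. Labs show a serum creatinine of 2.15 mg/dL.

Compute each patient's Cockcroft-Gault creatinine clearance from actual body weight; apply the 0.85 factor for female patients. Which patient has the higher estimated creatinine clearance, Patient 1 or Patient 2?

Patient 2

Patient 1: CrCl = (140 − 59) × 45.3 / (72 × 2.1) = 3669.3 / 151.20 ≈ 24.3 mL/min
Patient 2: CrCl = (140 − 68) × 125.5 / (72 × 2.15) × 0.85 = 9036.0 / 154.80 × 0.85 ≈ 49.6 mL/min
24.3 vs 49.6 mL/min → Patient 2 is higher.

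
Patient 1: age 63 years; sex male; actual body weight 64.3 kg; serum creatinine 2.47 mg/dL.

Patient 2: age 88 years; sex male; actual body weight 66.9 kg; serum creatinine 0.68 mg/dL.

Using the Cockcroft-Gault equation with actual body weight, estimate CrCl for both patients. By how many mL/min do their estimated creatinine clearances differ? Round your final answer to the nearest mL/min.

43 mL/min

Patient 1: CrCl = (140 − 63) × 64.3 / (72 × 2.47) = 4951.1 / 177.84 ≈ 27.8 mL/min
Patient 2: CrCl = (140 − 88) × 66.9 / (72 × 0.68) = 3478.8 / 48.96 ≈ 71.1 mL/min
|27.8 − 71.1| = 43.3 mL/min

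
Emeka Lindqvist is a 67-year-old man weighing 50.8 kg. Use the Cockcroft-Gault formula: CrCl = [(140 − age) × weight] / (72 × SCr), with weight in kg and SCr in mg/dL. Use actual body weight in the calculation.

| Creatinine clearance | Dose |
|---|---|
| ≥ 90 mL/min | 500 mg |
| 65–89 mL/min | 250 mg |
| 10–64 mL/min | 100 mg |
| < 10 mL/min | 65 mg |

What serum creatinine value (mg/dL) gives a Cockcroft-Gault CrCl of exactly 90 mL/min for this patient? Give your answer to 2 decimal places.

0.57 mg/dL

Standard dose requires CrCl ≥ 90 mL/min.
Set (140 − 67) × 50.8 / (72 × SCr) = 90
SCr = (140 − 67) × 50.8 / (72 × 90) = 0.572 mg/dL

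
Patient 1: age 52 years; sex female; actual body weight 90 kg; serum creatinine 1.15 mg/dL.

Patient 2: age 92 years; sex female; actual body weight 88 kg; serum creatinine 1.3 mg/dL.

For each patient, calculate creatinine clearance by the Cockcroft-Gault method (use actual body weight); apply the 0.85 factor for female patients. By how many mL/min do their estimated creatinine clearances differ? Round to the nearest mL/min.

Patient 1: CrCl = (140 − 52) × 90 / (72 × 1.15) × 0.85 = 7920.0 / 82.80 × 0.85 ≈ 81.3 mL/min
Patient 2: CrCl = (140 − 92) × 88 / (72 × 1.3) × 0.85 = 4224.0 / 93.60 × 0.85 ≈ 38.4 mL/min
|81.3 − 38.4| = 42.9 mL/min

43 mL/min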